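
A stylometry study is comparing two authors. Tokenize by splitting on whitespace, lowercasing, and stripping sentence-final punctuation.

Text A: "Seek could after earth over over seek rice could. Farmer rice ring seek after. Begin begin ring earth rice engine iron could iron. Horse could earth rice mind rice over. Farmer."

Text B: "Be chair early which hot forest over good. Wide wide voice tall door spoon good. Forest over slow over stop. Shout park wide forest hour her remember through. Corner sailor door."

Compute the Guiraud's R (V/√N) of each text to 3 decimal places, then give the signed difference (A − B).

-1.796

A: V=13, N=31, R=2.335
B: V=23, N=31, R=4.131
Difference = 2.335 − 4.131 = -1.796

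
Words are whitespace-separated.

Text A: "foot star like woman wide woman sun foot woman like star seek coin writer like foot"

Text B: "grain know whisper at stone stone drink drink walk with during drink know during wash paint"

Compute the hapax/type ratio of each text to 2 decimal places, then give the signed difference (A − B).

-0.08

A: hapax=5, V=9, ratio=0.56
B: hapax=7, V=11, ratio=0.64
Difference = 0.56 − 0.64 = -0.08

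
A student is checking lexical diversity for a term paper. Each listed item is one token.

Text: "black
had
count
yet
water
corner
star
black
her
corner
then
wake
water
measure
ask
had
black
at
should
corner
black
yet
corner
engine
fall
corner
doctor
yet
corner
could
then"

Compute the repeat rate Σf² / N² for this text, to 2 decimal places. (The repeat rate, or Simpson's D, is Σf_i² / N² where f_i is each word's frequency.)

0.09

Frequencies: corner:6, black:4, yet:3, had:2, water:2, then:2, count:1, star:1, her:1, wake:1, measure:1, ask:1, at:1, should:1, engine:1, fall:1, doctor:1, could:1
Σf² = 85; N² = 961
Repeat rate = 85 / 961 = 0.09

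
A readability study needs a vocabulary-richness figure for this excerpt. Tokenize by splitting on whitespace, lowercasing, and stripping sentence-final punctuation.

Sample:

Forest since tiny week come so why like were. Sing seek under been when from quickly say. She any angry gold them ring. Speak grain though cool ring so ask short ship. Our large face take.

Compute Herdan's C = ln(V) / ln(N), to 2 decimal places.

N = 36, V = 34.
ln(V) = 3.526361, ln(N) = 3.583519
C = 3.526361 / 3.583519 = 0.98

0.98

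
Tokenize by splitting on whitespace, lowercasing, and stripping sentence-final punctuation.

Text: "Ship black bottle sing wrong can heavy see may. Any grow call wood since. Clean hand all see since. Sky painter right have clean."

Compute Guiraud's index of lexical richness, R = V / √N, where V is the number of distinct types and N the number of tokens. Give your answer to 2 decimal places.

N = 24, V = 21.
√N = 4.898979
R = 21 / 4.898979 = 4.29

4.29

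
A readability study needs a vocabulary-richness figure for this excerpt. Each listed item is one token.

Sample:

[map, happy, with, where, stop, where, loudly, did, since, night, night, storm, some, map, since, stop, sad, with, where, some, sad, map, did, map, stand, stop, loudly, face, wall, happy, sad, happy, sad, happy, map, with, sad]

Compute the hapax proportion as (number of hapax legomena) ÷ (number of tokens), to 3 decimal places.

0.108

Frequencies: map:5, sad:5, happy:4, with:3, where:3, stop:3, loudly:2, did:2, since:2, night:2, some:2, storm:1, stand:1, face:1, wall:1
Hapax count = 4; token count = 37.
Ratio = 4 / 37 = 0.108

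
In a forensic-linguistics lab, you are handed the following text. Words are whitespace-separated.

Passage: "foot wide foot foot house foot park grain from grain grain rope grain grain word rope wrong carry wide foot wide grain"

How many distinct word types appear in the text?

Distinct types: {carry, foot, from, grain, house, park, rope, wide, word, wrong}
V = 10

10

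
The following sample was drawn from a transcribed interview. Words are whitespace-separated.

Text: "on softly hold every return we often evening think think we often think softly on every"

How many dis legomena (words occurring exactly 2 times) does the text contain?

Frequencies: think:3, on:2, softly:2, every:2, we:2, often:2, hold:1, return:1, evening:1
Words with frequency 2: every, often, on, softly, we

5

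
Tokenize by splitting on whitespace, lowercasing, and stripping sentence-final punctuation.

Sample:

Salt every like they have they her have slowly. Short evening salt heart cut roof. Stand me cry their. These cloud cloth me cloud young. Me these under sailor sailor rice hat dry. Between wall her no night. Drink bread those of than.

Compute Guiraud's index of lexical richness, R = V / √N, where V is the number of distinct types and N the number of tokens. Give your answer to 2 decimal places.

N = 43, V = 34.
√N = 6.557439
R = 34 / 6.557439 = 5.18

5.18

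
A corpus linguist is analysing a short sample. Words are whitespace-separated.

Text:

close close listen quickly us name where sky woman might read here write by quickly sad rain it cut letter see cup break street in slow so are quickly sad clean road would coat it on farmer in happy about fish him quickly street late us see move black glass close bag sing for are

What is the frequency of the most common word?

4

Frequencies: quickly:4, close:3, us:2, sad:2, it:2, see:2, street:2, in:2, are:2, listen:1, name:1, where:1, sky:1, woman:1, might:1, read:1, here:1, write:1, by:1, rain:1, … (23 more, each freq 1)
Most common: 'quickly' with frequency 4.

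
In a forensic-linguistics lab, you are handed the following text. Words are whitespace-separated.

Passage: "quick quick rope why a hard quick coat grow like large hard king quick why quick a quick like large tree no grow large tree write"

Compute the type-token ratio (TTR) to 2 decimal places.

N = 26 tokens, V = 13 types.
TTR = V / N = 13 / 26 = 0.50

0.50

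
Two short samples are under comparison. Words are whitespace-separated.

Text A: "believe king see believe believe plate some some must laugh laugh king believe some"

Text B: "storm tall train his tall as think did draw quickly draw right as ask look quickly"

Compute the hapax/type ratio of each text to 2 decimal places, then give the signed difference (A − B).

-0.24

A: hapax=3, V=7, ratio=0.43
B: hapax=8, V=12, ratio=0.67
Difference = 0.43 − 0.67 = -0.24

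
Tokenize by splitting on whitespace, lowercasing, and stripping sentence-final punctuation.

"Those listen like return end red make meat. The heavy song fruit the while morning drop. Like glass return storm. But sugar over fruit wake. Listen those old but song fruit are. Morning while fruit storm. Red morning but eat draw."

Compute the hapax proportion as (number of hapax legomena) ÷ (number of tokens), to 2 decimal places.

Frequencies: fruit:4, morning:3, but:3, those:2, listen:2, like:2, return:2, red:2, the:2, song:2, while:2, storm:2, end:1, make:1, meat:1, heavy:1, drop:1, glass:1, sugar:1, over:1, … (5 more, each freq 1)
Hapax count = 13; token count = 41.
Ratio = 13 / 41 = 0.32

0.32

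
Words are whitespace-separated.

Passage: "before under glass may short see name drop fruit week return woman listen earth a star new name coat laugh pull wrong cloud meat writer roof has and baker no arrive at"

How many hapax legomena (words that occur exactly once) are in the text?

30

Frequencies: name:2, before:1, under:1, glass:1, may:1, short:1, see:1, drop:1, fruit:1, week:1, return:1, woman:1, listen:1, earth:1, a:1, star:1, new:1, coat:1, laugh:1, pull:1, … (11 more, each freq 1)
Hapax (freq=1): a, and, arrive, at, baker, before, cloud, coat, drop, earth, fruit, glass, has, laugh, listen, may, meat, new, no, pull, return, roof, see, short, star, under, week, woman, writer, wrong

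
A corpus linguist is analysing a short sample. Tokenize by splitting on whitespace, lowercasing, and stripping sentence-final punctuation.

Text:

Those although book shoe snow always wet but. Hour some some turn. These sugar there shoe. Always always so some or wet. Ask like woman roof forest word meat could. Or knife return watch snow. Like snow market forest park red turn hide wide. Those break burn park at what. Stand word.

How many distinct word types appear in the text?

37

Distinct types: {although, always, ask, at, book, break, burn, but, could, forest, hide, hour, knife, like, market, meat, or, park, red, return, roof, shoe, snow, so, some, stand, sugar, there, these, those, turn, watch, wet, what, wide, woman, word}
V = 37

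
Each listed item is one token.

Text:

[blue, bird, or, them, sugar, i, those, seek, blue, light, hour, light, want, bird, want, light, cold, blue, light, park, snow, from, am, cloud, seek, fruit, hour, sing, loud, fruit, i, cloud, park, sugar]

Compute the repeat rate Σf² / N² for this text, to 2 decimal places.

Frequencies: light:4, blue:3, bird:2, sugar:2, i:2, seek:2, hour:2, want:2, park:2, cloud:2, fruit:2, or:1, them:1, those:1, cold:1, snow:1, from:1, am:1, sing:1, loud:1
Σf² = 70; N² = 1156
Repeat rate = 70 / 1156 = 0.06

0.06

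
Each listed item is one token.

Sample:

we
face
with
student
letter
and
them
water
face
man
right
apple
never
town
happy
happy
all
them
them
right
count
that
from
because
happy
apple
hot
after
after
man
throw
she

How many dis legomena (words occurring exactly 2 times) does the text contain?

5

Frequencies: them:3, happy:3, face:2, man:2, right:2, apple:2, after:2, we:1, with:1, student:1, letter:1, and:1, water:1, never:1, town:1, all:1, count:1, that:1, from:1, because:1, … (3 more, each freq 1)
Words with frequency 2: after, apple, face, man, right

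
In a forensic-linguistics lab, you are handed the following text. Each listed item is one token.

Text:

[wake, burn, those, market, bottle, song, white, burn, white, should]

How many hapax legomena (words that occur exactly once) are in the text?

6

Frequencies: burn:2, white:2, wake:1, those:1, market:1, bottle:1, song:1, should:1
Hapax (freq=1): bottle, market, should, song, those, wake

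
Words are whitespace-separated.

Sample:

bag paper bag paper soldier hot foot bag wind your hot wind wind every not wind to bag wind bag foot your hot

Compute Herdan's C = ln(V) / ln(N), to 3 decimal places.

N = 23, V = 10.
ln(V) = 2.302585, ln(N) = 3.135494
C = 2.302585 / 3.135494 = 0.734

0.734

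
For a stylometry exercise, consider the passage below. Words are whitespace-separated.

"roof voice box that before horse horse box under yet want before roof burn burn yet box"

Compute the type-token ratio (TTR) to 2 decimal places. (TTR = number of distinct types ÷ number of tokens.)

N = 17 tokens, V = 10 types.
TTR = V / N = 10 / 17 = 0.59

0.59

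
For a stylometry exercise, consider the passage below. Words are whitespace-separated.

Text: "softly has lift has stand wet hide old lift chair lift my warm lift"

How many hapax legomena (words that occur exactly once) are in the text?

Frequencies: lift:4, has:2, softly:1, stand:1, wet:1, hide:1, old:1, chair:1, my:1, warm:1
Hapax (freq=1): chair, hide, my, old, softly, stand, warm, wet

8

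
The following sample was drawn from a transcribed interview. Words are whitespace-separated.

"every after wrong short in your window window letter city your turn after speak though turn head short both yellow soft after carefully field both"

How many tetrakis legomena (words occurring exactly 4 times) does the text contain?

0

Frequencies: after:3, short:2, your:2, window:2, turn:2, both:2, every:1, wrong:1, in:1, letter:1, city:1, speak:1, though:1, head:1, yellow:1, soft:1, carefully:1, field:1
Words with frequency 4: (none)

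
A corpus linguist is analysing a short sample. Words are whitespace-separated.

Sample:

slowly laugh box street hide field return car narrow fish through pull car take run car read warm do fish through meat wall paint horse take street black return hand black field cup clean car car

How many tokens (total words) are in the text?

Tokens: slowly, laugh, box, street, hide, field, return, car, narrow, fish, through, pull, car, take, run, car, read, warm, do, fish, through, meat, wall, paint, horse, take, street, black, return, hand, black, field, cup, clean, car, car
N = 36

36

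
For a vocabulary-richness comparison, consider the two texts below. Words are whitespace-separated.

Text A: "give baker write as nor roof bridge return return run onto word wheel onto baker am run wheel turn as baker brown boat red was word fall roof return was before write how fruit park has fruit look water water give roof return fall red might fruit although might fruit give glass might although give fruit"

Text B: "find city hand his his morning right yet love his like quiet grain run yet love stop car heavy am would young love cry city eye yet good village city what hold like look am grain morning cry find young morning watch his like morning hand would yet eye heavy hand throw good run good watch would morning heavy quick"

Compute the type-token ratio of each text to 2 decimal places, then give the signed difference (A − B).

0.05

TTR(A) = 29/56 = 0.52
TTR(B) = 28/60 = 0.47
Difference = 0.52 − 0.47 = 0.05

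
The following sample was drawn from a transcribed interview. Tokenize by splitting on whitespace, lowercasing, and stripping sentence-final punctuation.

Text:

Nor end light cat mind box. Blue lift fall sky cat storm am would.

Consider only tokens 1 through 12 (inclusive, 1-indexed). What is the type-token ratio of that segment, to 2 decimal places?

0.92

Segment tokens 1–12: nor, end, light, cat, mind, box, blue, lift, fall, sky, cat, storm
Segment N = 12, segment V = 11.
TTR = 11 / 12 = 0.92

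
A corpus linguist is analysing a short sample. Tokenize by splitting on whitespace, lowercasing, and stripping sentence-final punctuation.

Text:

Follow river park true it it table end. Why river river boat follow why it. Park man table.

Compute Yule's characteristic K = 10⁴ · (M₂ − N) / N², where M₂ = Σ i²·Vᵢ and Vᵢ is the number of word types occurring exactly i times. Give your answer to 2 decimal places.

617.28

Frequencies: river:3, it:3, follow:2, park:2, table:2, why:2, true:1, end:1, boat:1, man:1
N = 18. Frequency spectrum: V_1=4, V_2=4, V_3=2
M₂ = 1²·4 + 2²·4 + 3²·2 = 38
K = 10000 × (38 − 18) / 18² = 617.28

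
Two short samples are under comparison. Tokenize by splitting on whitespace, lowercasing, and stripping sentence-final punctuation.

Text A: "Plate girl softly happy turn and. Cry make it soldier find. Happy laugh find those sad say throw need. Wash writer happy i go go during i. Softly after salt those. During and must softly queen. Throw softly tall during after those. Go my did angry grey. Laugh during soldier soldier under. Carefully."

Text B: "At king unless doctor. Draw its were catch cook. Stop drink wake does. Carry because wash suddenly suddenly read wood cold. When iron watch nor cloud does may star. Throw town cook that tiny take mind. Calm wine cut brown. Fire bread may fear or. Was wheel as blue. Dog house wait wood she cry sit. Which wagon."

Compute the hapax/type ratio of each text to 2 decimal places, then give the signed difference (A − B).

A: hapax=21, V=33, ratio=0.64
B: hapax=48, V=53, ratio=0.91
Difference = 0.64 − 0.91 = -0.27

-0.27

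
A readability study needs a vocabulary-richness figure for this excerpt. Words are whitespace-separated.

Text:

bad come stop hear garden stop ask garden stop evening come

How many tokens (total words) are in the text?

Tokens: bad, come, stop, hear, garden, stop, ask, garden, stop, evening, come
N = 11

11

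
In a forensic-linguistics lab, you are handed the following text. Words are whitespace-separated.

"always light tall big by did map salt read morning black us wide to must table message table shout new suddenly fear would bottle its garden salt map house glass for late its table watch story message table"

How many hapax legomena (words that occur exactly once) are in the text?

26

Frequencies: table:4, map:2, salt:2, message:2, its:2, always:1, light:1, tall:1, big:1, by:1, did:1, read:1, morning:1, black:1, us:1, wide:1, to:1, must:1, shout:1, new:1, … (11 more, each freq 1)
Hapax (freq=1): always, big, black, bottle, by, did, fear, for, garden, glass, house, late, light, morning, must, new, read, shout, story, suddenly, tall, to, us, watch, wide, would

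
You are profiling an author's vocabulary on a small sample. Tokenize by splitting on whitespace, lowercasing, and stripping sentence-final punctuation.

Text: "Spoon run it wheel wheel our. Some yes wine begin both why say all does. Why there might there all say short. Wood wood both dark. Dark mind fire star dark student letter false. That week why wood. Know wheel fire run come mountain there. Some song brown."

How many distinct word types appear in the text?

Distinct types: {all, begin, both, brown, come, dark, does, false, fire, it, know, letter, might, mind, mountain, our, run, say, short, some, song, spoon, star, student, that, there, week, wheel, why, wine, wood, yes}
V = 32

32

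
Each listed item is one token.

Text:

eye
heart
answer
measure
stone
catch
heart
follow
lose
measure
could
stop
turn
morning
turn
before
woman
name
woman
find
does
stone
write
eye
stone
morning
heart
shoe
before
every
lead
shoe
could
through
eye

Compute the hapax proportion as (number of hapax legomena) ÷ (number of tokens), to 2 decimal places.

0.34

Frequencies: eye:3, heart:3, stone:3, measure:2, could:2, turn:2, morning:2, before:2, woman:2, shoe:2, answer:1, catch:1, follow:1, lose:1, stop:1, name:1, find:1, does:1, write:1, every:1, … (2 more, each freq 1)
Hapax count = 12; token count = 35.
Ratio = 12 / 35 = 0.34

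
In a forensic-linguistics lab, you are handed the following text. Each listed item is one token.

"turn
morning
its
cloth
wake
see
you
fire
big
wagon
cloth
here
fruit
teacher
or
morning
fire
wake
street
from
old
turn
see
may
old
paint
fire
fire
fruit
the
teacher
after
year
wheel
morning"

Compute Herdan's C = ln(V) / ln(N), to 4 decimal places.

0.8819

N = 35, V = 23.
ln(V) = 3.135494, ln(N) = 3.555348
C = 3.135494 / 3.555348 = 0.8819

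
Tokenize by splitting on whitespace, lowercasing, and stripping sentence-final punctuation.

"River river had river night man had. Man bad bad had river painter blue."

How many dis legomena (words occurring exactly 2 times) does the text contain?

Frequencies: river:4, had:3, man:2, bad:2, night:1, painter:1, blue:1
Words with frequency 2: bad, man

2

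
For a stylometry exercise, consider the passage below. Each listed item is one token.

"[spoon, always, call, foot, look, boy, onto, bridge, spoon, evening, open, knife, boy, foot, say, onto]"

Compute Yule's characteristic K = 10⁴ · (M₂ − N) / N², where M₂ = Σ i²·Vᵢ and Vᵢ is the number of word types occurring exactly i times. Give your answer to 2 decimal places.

Frequencies: spoon:2, foot:2, boy:2, onto:2, always:1, call:1, look:1, bridge:1, evening:1, open:1, knife:1, say:1
N = 16. Frequency spectrum: V_1=8, V_2=4
M₂ = 1²·8 + 2²·4 = 24
K = 10000 × (24 − 16) / 16² = 312.50

312.50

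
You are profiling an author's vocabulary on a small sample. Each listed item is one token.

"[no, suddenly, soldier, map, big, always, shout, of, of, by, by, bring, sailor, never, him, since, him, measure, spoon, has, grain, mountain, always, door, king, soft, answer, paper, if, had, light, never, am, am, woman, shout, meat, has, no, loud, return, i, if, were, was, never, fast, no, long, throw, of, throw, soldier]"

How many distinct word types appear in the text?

Distinct types: {always, am, answer, big, bring, by, door, fast, grain, had, has, him, i, if, king, light, long, loud, map, measure, meat, mountain, never, no, of, paper, return, sailor, shout, since, soft, soldier, spoon, suddenly, throw, was, were, woman}
V = 38

38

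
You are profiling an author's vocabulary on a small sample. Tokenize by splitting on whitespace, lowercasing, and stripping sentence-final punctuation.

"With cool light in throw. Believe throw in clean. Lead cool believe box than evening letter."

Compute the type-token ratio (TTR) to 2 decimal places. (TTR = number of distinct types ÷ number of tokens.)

N = 16 tokens, V = 12 types.
TTR = V / N = 12 / 16 = 0.75

0.75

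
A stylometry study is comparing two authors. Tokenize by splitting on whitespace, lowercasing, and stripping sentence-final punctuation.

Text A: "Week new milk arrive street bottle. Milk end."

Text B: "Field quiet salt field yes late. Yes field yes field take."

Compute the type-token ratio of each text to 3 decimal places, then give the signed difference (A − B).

0.330

TTR(A) = 7/8 = 0.875
TTR(B) = 6/11 = 0.545
Difference = 0.875 − 0.545 = 0.330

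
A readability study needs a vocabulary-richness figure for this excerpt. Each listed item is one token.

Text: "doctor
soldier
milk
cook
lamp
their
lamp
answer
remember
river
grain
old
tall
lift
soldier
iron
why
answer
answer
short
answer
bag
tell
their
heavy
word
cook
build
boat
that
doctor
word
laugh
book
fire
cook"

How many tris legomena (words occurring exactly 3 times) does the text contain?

1

Frequencies: answer:4, cook:3, doctor:2, soldier:2, lamp:2, their:2, word:2, milk:1, remember:1, river:1, grain:1, old:1, tall:1, lift:1, iron:1, why:1, short:1, bag:1, tell:1, heavy:1, … (6 more, each freq 1)
Words with frequency 3: cook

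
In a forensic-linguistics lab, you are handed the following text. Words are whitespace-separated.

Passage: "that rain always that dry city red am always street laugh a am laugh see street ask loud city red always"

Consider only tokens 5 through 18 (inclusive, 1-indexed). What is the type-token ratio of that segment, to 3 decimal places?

Segment tokens 5–18: dry, city, red, am, always, street, laugh, a, am, laugh, see, street, ask, loud
Segment N = 14, segment V = 11.
TTR = 11 / 14 = 0.786

0.786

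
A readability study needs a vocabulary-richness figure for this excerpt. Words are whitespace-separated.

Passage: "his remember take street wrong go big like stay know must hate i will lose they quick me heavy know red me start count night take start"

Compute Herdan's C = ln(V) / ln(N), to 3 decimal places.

N = 27, V = 23.
ln(V) = 3.135494, ln(N) = 3.295837
C = 3.135494 / 3.295837 = 0.951

0.951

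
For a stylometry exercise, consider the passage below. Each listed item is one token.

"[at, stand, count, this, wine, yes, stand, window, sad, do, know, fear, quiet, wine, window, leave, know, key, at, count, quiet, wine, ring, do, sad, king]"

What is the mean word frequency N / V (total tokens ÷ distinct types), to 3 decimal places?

N = 26 tokens, V = 16 types.
Mean frequency = N / V = 26 / 16 = 1.625

1.625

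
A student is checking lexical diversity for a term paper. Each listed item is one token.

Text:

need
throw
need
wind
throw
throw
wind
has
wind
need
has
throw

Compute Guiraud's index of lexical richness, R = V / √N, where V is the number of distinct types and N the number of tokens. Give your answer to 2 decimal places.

N = 12, V = 4.
√N = 3.464102
R = 4 / 3.464102 = 1.15

1.15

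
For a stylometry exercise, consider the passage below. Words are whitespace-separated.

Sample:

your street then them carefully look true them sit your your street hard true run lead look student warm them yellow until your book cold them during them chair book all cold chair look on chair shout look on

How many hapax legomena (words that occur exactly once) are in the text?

Frequencies: them:5, your:4, look:4, chair:3, street:2, true:2, book:2, cold:2, on:2, then:1, carefully:1, sit:1, hard:1, run:1, lead:1, student:1, warm:1, yellow:1, until:1, during:1, … (2 more, each freq 1)
Hapax (freq=1): all, carefully, during, hard, lead, run, shout, sit, student, then, until, warm, yellow

13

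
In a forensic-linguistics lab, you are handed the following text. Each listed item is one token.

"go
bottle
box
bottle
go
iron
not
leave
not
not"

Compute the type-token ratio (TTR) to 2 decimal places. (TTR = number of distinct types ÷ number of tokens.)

0.60

N = 10 tokens, V = 6 types.
TTR = V / N = 6 / 10 = 0.60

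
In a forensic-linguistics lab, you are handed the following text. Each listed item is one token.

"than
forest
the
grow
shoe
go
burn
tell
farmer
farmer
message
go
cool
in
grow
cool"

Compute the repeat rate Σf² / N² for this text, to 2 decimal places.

Frequencies: grow:2, go:2, farmer:2, cool:2, than:1, forest:1, the:1, shoe:1, burn:1, tell:1, message:1, in:1
Σf² = 24; N² = 256
Repeat rate = 24 / 256 = 0.09

0.09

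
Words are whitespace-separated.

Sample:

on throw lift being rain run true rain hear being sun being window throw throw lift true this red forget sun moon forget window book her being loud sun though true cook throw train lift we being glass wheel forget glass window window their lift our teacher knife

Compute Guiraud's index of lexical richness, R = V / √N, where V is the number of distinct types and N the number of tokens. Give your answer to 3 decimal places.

3.897

N = 48, V = 27.
√N = 6.928203
R = 27 / 6.928203 = 3.897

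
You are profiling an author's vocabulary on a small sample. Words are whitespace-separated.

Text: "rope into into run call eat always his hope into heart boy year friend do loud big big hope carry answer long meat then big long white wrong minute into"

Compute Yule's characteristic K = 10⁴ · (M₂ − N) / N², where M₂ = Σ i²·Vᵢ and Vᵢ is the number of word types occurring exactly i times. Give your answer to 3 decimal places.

244.444

Frequencies: into:4, big:3, hope:2, long:2, rope:1, run:1, call:1, eat:1, always:1, his:1, heart:1, boy:1, year:1, friend:1, do:1, loud:1, carry:1, answer:1, meat:1, then:1, … (3 more, each freq 1)
N = 30. Frequency spectrum: V_1=19, V_2=2, V_3=1, V_4=1
M₂ = 1²·19 + 2²·2 + 3²·1 + 4²·1 = 52
K = 10000 × (52 − 30) / 30² = 244.444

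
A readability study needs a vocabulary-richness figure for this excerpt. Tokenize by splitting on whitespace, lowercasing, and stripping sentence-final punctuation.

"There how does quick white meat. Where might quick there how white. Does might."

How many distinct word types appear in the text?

Distinct types: {does, how, meat, might, quick, there, where, white}
V = 8

8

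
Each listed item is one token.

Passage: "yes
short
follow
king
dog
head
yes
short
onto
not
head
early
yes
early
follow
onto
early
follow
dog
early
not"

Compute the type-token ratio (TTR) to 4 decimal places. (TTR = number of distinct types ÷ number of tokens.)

0.4286

N = 21 tokens, V = 9 types.
TTR = V / N = 9 / 21 = 0.4286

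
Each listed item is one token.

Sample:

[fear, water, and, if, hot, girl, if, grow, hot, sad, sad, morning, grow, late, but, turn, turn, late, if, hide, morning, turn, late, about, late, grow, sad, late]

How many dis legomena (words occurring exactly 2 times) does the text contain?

Frequencies: late:5, if:3, grow:3, sad:3, turn:3, hot:2, morning:2, fear:1, water:1, and:1, girl:1, but:1, hide:1, about:1
Words with frequency 2: hot, morning

2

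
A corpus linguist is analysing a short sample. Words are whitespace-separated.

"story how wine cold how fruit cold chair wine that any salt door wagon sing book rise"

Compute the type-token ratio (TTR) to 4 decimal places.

0.8235

N = 17 tokens, V = 14 types.
TTR = V / N = 14 / 17 = 0.8235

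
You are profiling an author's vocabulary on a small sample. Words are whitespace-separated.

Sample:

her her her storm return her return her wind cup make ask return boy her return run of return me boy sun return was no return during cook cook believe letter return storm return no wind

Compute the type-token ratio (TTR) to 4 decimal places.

0.5000

N = 36 tokens, V = 18 types.
TTR = V / N = 18 / 36 = 0.5000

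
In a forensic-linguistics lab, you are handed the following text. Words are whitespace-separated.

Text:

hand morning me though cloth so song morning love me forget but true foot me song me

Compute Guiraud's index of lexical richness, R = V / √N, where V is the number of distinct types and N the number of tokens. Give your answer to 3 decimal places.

2.910

N = 17, V = 12.
√N = 4.123106
R = 12 / 4.123106 = 2.910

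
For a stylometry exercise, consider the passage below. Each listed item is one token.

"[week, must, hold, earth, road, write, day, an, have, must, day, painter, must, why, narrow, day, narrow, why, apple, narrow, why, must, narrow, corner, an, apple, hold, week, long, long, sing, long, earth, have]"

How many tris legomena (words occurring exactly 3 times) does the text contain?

Frequencies: must:4, narrow:4, day:3, why:3, long:3, week:2, hold:2, earth:2, an:2, have:2, apple:2, road:1, write:1, painter:1, corner:1, sing:1
Words with frequency 3: day, long, why

3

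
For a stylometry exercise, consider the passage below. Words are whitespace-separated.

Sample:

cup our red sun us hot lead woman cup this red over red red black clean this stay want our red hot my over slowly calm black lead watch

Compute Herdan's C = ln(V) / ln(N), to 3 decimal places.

0.858

N = 29, V = 18.
ln(V) = 2.890372, ln(N) = 3.367296
C = 2.890372 / 3.367296 = 0.858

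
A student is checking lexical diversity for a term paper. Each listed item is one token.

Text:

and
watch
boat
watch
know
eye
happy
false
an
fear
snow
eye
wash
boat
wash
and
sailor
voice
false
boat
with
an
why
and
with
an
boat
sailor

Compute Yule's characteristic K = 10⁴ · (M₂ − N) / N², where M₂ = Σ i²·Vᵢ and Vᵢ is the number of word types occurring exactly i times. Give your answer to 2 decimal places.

Frequencies: boat:4, and:3, an:3, watch:2, eye:2, false:2, wash:2, sailor:2, with:2, know:1, happy:1, fear:1, snow:1, voice:1, why:1
N = 28. Frequency spectrum: V_1=6, V_2=6, V_3=2, V_4=1
M₂ = 1²·6 + 2²·6 + 3²·2 + 4²·1 = 64
K = 10000 × (64 − 28) / 28² = 459.18

459.18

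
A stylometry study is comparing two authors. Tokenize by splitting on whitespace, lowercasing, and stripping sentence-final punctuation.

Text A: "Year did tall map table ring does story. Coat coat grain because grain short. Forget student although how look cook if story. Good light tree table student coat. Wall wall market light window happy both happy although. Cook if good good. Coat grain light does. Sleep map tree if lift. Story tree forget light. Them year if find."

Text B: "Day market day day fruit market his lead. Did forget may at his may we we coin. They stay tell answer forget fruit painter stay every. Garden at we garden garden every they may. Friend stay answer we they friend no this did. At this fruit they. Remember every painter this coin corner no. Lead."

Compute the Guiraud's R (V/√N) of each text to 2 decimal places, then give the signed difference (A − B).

A: V=31, N=58, R=4.07
B: V=23, N=55, R=3.10
Difference = 4.07 − 3.10 = 0.97

0.97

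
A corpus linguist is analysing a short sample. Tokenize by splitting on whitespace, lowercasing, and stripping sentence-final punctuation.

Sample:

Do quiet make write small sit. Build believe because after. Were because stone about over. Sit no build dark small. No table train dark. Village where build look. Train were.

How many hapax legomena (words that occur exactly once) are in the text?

13

Frequencies: build:3, small:2, sit:2, because:2, were:2, no:2, dark:2, train:2, do:1, quiet:1, make:1, write:1, believe:1, after:1, stone:1, about:1, over:1, table:1, village:1, where:1, … (1 more, each freq 1)
Hapax (freq=1): about, after, believe, do, look, make, over, quiet, stone, table, village, where, write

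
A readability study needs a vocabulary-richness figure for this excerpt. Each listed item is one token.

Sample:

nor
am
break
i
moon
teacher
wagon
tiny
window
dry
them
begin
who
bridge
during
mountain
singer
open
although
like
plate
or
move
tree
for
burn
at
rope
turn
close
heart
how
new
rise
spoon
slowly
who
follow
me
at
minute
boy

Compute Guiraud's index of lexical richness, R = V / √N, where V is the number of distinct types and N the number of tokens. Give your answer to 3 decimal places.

N = 42, V = 40.
√N = 6.480741
R = 40 / 6.480741 = 6.172

6.172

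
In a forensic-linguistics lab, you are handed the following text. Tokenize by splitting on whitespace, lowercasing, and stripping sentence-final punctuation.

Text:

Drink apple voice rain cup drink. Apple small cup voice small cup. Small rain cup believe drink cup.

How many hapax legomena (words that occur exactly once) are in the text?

Frequencies: cup:5, drink:3, small:3, apple:2, voice:2, rain:2, believe:1
Hapax (freq=1): believe

1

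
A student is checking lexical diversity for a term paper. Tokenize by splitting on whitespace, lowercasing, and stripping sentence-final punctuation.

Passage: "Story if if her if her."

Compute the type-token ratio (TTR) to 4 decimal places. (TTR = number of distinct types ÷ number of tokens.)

N = 6 tokens, V = 3 types.
TTR = V / N = 3 / 6 = 0.5000

0.5000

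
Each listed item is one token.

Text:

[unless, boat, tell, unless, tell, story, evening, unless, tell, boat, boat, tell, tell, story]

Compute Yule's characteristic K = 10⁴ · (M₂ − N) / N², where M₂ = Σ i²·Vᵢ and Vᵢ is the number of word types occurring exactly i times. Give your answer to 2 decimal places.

Frequencies: tell:5, unless:3, boat:3, story:2, evening:1
N = 14. Frequency spectrum: V_1=1, V_2=1, V_3=2, V_5=1
M₂ = 1²·1 + 2²·1 + 3²·2 + 5²·1 = 48
K = 10000 × (48 − 14) / 14² = 1734.69

1734.69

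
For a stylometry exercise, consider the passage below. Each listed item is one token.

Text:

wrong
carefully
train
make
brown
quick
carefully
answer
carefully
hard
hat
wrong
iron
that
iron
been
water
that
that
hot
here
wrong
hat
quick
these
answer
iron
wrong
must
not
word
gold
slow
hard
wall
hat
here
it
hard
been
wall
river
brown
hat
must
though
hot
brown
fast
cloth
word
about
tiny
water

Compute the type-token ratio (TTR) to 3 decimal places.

0.537

N = 54 tokens, V = 29 types.
TTR = V / N = 29 / 54 = 0.537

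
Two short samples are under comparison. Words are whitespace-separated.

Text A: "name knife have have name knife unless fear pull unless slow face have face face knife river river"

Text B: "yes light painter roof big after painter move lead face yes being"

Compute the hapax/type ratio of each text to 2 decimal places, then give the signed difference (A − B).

A: hapax=3, V=9, ratio=0.33
B: hapax=8, V=10, ratio=0.80
Difference = 0.33 − 0.80 = -0.47

-0.47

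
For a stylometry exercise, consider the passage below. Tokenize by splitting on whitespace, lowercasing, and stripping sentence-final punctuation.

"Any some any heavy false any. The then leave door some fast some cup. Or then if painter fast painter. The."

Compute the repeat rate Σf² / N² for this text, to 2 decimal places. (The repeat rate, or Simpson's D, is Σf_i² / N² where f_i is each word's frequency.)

0.09

Frequencies: any:3, some:3, the:2, then:2, fast:2, painter:2, heavy:1, false:1, leave:1, door:1, cup:1, or:1, if:1
Σf² = 41; N² = 441
Repeat rate = 41 / 441 = 0.09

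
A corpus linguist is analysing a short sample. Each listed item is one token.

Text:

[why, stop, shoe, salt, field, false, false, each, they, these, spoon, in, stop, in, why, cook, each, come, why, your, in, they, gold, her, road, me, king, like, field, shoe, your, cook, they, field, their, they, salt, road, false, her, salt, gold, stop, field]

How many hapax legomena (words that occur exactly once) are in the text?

7

Frequencies: field:4, they:4, why:3, stop:3, salt:3, false:3, in:3, shoe:2, each:2, cook:2, your:2, gold:2, her:2, road:2, these:1, spoon:1, come:1, me:1, king:1, like:1, … (1 more, each freq 1)
Hapax (freq=1): come, king, like, me, spoon, their, these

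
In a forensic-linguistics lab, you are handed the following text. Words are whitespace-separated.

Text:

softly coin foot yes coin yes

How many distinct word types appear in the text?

4

Distinct types: {coin, foot, softly, yes}
V = 4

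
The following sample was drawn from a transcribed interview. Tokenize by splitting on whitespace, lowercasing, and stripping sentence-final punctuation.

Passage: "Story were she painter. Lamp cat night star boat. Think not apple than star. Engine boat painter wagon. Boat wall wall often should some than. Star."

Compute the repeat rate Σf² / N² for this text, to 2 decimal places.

Frequencies: star:3, boat:3, painter:2, than:2, wall:2, story:1, were:1, she:1, lamp:1, cat:1, night:1, think:1, not:1, apple:1, engine:1, wagon:1, often:1, should:1, some:1
Σf² = 44; N² = 676
Repeat rate = 44 / 676 = 0.07

0.07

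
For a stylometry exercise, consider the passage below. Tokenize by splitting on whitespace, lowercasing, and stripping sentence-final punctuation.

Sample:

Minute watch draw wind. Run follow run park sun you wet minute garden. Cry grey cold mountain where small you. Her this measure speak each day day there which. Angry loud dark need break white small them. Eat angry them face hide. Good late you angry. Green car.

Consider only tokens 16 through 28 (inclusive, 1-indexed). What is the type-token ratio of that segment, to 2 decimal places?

0.92

Segment tokens 16–28: cold, mountain, where, small, you, her, this, measure, speak, each, day, day, there
Segment N = 13, segment V = 12.
TTR = 12 / 13 = 0.92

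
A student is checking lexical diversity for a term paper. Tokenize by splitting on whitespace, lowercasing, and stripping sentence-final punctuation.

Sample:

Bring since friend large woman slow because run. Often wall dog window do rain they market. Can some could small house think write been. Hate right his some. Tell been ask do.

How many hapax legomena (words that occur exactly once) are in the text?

Frequencies: do:2, some:2, been:2, bring:1, since:1, friend:1, large:1, woman:1, slow:1, because:1, run:1, often:1, wall:1, dog:1, window:1, rain:1, they:1, market:1, can:1, could:1, … (9 more, each freq 1)
Hapax (freq=1): ask, because, bring, can, could, dog, friend, hate, his, house, large, market, often, rain, right, run, since, slow, small, tell, they, think, wall, window, woman, write

26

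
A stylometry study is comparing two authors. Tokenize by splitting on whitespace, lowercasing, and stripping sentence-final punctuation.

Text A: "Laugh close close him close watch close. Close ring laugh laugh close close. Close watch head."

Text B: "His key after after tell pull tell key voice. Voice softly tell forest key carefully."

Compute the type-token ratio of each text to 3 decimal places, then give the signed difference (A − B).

TTR(A) = 6/16 = 0.375
TTR(B) = 9/15 = 0.600
Difference = 0.375 − 0.600 = -0.225

-0.225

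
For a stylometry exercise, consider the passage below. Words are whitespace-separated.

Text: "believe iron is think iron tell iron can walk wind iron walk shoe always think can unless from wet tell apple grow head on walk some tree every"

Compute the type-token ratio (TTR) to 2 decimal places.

N = 28 tokens, V = 20 types.
TTR = V / N = 20 / 28 = 0.71

0.71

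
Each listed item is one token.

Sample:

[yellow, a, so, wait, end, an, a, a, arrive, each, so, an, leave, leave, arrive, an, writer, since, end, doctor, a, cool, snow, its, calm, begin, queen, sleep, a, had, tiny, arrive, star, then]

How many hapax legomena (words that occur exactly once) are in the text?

Frequencies: a:5, an:3, arrive:3, so:2, end:2, leave:2, yellow:1, wait:1, each:1, writer:1, since:1, doctor:1, cool:1, snow:1, its:1, calm:1, begin:1, queen:1, sleep:1, had:1, … (3 more, each freq 1)
Hapax (freq=1): begin, calm, cool, doctor, each, had, its, queen, since, sleep, snow, star, then, tiny, wait, writer, yellow

17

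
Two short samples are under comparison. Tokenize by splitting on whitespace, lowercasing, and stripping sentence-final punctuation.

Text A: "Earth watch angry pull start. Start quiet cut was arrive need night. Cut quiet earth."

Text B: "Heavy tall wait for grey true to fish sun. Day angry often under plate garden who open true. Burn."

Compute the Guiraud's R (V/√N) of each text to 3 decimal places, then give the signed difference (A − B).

A: V=11, N=15, R=2.840
B: V=18, N=19, R=4.129
Difference = 2.840 − 4.129 = -1.289

-1.289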